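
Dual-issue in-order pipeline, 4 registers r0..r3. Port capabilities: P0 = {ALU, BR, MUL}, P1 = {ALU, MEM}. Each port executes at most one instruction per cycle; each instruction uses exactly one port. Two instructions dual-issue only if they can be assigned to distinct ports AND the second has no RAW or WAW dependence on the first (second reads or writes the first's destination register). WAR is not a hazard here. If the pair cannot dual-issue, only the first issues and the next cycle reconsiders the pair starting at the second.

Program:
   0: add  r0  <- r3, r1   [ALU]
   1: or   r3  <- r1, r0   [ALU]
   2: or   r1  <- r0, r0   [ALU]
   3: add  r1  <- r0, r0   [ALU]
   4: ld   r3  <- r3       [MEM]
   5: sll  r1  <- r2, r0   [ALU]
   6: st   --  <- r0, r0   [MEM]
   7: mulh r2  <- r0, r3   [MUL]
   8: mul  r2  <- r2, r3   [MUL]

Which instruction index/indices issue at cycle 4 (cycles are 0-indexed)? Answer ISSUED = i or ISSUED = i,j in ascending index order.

ISSUED = 7

0. add @i0  | RAW r0
1. or or @i1,i2  | 2-wide
2. add ld @i3,i4  | 2-wide
3. sll st @i5,i6  | 2-wide
4. mulh @i7  | no-port MUL/MUL
5. mul @i8  | tail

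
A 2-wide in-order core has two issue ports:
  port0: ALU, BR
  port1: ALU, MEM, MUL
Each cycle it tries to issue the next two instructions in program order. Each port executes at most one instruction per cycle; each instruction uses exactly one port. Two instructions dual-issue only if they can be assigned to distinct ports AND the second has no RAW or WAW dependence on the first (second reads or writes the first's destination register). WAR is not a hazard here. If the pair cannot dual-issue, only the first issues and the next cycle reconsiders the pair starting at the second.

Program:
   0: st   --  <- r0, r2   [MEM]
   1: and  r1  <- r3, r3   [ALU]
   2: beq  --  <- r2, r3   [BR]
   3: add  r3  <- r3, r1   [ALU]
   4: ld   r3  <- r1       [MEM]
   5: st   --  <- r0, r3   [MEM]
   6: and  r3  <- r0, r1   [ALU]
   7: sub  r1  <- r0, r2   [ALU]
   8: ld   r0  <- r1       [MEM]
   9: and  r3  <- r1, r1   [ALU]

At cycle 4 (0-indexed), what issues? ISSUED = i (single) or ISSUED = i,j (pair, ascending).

ISSUED = 7

[0] i0&i1  st+and  -- pair
[1] i2&i3  beq+add  -- pair
[2] i4  ld  -- no-port MEM/MEM
[3] i5&i6  st+and  -- pair
[4] i7  sub  -- RAW r1
[5] i8&i9  ld+and  -- pair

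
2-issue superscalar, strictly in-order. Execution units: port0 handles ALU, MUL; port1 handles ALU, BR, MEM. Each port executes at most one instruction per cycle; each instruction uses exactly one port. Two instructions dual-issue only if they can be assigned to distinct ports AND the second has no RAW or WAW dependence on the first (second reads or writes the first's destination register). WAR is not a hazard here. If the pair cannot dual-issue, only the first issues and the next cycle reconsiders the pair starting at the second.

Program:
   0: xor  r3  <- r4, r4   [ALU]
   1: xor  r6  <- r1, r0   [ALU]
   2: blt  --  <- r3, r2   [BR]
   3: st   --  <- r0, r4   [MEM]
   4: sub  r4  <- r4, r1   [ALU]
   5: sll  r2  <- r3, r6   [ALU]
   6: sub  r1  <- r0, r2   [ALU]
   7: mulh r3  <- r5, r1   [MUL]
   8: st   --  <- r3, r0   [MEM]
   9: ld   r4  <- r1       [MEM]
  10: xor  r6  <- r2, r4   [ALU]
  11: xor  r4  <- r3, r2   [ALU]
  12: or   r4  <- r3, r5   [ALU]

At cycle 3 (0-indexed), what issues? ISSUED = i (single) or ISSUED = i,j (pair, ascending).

t=0 i0+i1:xor.ALU/xor.ALU ; pair
t=1 i2:blt.BR ; no-port BR/MEM
t=2 i3+i4:st.MEM/sub.ALU ; pair
t=3 i5:sll.ALU ; RAW r2
t=4 i6:sub.ALU ; RAW r1
t=5 i7:mulh.MUL ; RAW r3
t=6 i8:st.MEM ; no-port MEM/MEM
t=7 i9:ld.MEM ; RAW r4
t=8 i10+i11:xor.ALU/xor.ALU ; pair
t=9 i12:or.ALU ; tail

ISSUED = 5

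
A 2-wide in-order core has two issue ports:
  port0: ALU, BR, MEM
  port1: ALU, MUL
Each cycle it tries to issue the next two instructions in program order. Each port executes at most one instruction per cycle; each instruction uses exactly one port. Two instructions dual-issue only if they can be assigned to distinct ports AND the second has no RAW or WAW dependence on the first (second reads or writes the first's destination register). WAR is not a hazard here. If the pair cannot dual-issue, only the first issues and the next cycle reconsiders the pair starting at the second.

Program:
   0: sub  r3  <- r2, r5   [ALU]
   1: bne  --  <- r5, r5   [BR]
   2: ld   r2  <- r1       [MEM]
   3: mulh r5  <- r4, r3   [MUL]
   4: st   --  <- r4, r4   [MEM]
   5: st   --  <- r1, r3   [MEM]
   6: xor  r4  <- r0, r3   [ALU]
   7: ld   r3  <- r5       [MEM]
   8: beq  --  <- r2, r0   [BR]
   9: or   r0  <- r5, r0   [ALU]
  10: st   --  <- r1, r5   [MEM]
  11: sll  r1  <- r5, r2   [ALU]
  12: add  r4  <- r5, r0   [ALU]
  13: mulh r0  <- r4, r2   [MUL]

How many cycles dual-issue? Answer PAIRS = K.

PAIRS = 5

#0 head=0: sub bne i0&i1 pair
#1 head=2: ld mulh i2&i3 pair
#2 head=4: st i4 no-port MEM/MEM
#3 head=5: st xor i5&i6 pair
#4 head=7: ld i7 no-port MEM/BR
#5 head=8: beq or i8&i9 pair
#6 head=10: st sll i10&i11 pair
#7 head=12: add i12 RAW r4
#8 head=13: mulh i13 tail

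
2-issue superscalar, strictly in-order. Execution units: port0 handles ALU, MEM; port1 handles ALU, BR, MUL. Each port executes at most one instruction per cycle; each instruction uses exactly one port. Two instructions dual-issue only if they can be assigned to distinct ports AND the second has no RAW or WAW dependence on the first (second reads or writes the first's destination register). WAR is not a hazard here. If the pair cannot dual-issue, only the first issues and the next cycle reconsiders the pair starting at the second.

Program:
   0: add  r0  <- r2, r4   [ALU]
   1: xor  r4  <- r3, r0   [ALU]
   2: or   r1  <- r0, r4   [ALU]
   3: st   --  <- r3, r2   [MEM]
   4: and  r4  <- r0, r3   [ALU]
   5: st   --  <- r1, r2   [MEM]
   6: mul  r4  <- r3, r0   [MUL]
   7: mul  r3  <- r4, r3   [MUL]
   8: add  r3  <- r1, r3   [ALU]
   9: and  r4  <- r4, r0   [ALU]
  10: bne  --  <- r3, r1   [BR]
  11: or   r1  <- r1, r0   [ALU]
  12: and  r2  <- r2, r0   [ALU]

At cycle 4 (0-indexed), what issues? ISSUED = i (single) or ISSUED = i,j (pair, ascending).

ISSUED = 6

[0] i0  add  -- RAW r0
[1] i1  xor  -- RAW r4
[2] i2/i3  or st  -- pair
[3] i4/i5  and st  -- pair
[4] i6  mul  -- no-port MUL/MUL
[5] i7  mul  -- RAW+WAW r3
[6] i8/i9  add and  -- pair
[7] i10/i11  bne or  -- pair
[8] i12  and  -- tail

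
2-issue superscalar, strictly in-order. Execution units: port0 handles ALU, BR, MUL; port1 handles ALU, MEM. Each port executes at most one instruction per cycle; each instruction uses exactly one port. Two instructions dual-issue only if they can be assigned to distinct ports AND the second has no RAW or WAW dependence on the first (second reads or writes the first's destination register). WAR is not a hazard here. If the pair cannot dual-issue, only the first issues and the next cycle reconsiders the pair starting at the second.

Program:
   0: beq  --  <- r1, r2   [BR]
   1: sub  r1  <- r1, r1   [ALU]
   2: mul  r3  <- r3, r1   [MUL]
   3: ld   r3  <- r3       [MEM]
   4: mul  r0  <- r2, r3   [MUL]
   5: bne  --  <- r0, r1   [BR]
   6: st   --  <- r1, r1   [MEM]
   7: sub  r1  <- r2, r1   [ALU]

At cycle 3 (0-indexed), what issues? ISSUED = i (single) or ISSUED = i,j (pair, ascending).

#0 head=0: beq;sub i0,i1 2-wide
#1 head=2: mul i2 RAW+WAW r3
#2 head=3: ld i3 RAW r3
#3 head=4: mul i4 no-port MUL/BR
#4 head=5: bne;st i5,i6 2-wide
#5 head=7: sub i7 tail

ISSUED = 4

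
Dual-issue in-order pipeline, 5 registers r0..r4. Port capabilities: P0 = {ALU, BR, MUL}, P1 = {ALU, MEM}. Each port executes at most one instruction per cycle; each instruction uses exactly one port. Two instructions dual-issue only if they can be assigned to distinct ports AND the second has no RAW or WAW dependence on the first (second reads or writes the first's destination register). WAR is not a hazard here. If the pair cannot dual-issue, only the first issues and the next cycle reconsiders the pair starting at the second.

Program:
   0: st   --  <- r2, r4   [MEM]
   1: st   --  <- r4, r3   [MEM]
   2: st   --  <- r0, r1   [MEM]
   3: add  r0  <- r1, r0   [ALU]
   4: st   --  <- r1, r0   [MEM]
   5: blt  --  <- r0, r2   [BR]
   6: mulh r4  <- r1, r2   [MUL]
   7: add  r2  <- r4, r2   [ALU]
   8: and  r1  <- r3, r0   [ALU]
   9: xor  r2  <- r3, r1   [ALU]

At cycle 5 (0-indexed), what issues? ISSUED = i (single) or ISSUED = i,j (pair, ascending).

c0: i0 st.MEM  no-port MEM/MEM
c1: i1 st.MEM  no-port MEM/MEM
c2: i2/i3 st.MEM add.ALU  pair
c3: i4/i5 st.MEM blt.BR  pair
c4: i6 mulh.MUL  RAW r4
c5: i7/i8 add.ALU and.ALU  pair
c6: i9 xor.ALU  tail

ISSUED = 7,8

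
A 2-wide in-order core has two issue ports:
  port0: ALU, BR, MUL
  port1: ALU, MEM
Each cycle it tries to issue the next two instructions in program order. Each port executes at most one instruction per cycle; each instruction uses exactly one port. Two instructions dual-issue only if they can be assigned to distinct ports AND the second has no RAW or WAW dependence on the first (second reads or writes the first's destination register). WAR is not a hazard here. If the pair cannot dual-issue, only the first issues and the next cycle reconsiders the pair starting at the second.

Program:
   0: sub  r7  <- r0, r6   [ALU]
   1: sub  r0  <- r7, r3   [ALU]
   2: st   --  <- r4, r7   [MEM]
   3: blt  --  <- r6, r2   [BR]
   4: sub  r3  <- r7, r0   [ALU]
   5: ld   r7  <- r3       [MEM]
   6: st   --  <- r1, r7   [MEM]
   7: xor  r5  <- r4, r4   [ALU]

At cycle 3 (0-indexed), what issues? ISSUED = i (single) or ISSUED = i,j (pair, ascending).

t=0 i0:sub.ALU ; RAW r7
t=1 i1/i2:sub.ALU/st.MEM ; pair
t=2 i3/i4:blt.BR/sub.ALU ; pair
t=3 i5:ld.MEM ; no-port MEM/MEM
t=4 i6/i7:st.MEM/xor.ALU ; pair

ISSUED = 5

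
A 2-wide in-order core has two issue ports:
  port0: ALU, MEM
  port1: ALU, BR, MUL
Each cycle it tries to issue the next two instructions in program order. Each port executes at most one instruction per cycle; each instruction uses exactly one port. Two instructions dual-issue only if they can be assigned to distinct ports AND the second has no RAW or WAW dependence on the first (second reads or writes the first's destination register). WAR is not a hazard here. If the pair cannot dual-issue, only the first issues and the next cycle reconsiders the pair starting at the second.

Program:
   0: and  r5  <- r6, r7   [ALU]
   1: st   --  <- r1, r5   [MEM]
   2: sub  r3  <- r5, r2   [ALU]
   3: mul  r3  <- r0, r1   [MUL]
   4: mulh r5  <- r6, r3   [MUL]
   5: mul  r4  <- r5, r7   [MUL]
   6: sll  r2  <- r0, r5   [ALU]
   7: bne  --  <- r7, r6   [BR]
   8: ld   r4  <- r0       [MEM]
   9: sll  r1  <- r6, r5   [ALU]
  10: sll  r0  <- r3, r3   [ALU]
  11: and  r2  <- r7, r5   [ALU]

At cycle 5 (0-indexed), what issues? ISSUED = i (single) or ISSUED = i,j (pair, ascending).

t=0 i0:and ; RAW r5
t=1 i1,i2:st;sub ; dual
t=2 i3:mul ; no-port MUL/MUL
t=3 i4:mulh ; no-port MUL/MUL
t=4 i5,i6:mul;sll ; dual
t=5 i7,i8:bne;ld ; dual
t=6 i9,i10:sll;sll ; dual
t=7 i11:and ; tail

ISSUED = 7,8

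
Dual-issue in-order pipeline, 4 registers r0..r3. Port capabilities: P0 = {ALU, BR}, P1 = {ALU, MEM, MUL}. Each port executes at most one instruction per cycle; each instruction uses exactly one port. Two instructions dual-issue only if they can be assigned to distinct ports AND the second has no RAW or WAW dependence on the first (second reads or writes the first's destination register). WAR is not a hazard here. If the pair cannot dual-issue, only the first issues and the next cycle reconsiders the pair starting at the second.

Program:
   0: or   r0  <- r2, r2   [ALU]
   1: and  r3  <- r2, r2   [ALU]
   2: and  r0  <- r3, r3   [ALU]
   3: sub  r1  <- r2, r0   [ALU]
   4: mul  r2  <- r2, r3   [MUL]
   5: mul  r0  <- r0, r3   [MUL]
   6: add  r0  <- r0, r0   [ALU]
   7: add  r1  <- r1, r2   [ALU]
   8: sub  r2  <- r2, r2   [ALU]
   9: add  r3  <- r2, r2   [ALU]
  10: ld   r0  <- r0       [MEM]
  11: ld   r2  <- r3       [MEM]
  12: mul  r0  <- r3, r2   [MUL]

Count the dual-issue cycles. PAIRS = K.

PAIRS = 4

#0 head=0: or and i0&i1 pair
#1 head=2: and i2 RAW r0
#2 head=3: sub mul i3&i4 pair
#3 head=5: mul i5 RAW+WAW r0
#4 head=6: add add i6&i7 pair
#5 head=8: sub i8 RAW r2
#6 head=9: add ld i9&i10 pair
#7 head=11: ld i11 no-port MEM/MUL
#8 head=12: mul i12 tail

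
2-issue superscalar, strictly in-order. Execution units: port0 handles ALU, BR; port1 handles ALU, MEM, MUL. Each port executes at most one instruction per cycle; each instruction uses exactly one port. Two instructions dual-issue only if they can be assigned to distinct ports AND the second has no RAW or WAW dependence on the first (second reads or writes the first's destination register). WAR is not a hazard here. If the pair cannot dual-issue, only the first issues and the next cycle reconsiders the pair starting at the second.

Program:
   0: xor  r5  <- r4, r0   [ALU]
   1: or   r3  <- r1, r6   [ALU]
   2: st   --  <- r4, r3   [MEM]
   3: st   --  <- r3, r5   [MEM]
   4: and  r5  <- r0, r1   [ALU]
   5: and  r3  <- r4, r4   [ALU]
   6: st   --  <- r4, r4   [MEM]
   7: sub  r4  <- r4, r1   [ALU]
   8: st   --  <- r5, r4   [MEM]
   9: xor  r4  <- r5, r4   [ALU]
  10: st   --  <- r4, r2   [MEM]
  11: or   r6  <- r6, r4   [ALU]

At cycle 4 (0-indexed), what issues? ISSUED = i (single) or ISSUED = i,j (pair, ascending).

c0: i0&i1 xor+or  dual
c1: i2 st  no-port MEM/MEM
c2: i3&i4 st+and  dual
c3: i5&i6 and+st  dual
c4: i7 sub  RAW r4
c5: i8&i9 st+xor  dual
c6: i10&i11 st+or  dual

ISSUED = 7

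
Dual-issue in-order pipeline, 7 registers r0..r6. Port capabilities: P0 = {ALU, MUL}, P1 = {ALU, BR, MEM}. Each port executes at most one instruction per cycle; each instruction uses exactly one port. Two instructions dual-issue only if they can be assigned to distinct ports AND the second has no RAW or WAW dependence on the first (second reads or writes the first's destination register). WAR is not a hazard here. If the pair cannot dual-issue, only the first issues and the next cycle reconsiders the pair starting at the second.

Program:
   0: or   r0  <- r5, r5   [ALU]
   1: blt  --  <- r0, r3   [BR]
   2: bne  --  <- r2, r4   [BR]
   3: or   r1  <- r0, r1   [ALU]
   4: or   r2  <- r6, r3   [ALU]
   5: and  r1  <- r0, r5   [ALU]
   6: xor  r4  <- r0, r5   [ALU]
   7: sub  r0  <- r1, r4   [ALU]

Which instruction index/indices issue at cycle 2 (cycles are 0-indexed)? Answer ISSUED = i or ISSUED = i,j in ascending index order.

ISSUED = 2,3

  cy0 -> i0 (or.ALU) RAW r0
  cy1 -> i1 (blt.BR) no-port BR/BR
  cy2 -> i2&i3 (bne.BR or.ALU) dual
  cy3 -> i4&i5 (or.ALU and.ALU) dual
  cy4 -> i6 (xor.ALU) RAW r4
  cy5 -> i7 (sub.ALU) tail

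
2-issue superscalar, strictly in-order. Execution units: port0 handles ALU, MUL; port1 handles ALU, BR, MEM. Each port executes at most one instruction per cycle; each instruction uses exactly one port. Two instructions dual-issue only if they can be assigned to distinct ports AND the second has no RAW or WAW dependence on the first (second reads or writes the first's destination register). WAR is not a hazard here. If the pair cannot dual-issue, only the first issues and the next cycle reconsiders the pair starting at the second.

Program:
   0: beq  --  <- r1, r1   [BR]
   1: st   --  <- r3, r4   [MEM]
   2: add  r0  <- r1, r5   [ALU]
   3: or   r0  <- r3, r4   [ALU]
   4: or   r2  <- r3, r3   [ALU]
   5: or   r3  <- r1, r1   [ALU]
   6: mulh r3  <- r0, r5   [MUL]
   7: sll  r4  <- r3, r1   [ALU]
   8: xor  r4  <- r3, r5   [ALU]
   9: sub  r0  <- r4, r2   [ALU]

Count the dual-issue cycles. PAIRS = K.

c0: i0 beq  no-port BR/MEM
c1: i1/i2 st add  2-wide
c2: i3/i4 or or  2-wide
c3: i5 or  WAW r3
c4: i6 mulh  RAW r3
c5: i7 sll  WAW r4
c6: i8 xor  RAW r4
c7: i9 sub  tail

PAIRS = 2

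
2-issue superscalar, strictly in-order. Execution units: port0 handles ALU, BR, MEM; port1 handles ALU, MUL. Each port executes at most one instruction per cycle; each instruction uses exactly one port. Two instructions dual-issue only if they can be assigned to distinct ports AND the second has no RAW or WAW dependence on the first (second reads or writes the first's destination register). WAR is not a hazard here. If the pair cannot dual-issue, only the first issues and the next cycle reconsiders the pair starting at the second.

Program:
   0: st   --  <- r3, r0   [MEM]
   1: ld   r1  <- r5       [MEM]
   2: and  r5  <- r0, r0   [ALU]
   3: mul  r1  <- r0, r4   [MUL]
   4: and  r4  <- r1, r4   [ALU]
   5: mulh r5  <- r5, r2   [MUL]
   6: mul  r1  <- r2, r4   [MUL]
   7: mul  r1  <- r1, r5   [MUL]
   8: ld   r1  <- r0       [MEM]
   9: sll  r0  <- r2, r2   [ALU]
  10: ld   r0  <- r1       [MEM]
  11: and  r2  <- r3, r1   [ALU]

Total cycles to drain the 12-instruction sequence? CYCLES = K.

CYCLES = 8

[0] i0  st  -- no-port MEM/MEM
[1] i1&i2  ld/and  -- pair
[2] i3  mul  -- RAW r1
[3] i4&i5  and/mulh  -- pair
[4] i6  mul  -- no-port MUL/MUL
[5] i7  mul  -- WAW r1
[6] i8&i9  ld/sll  -- pair
[7] i10&i11  ld/and  -- pair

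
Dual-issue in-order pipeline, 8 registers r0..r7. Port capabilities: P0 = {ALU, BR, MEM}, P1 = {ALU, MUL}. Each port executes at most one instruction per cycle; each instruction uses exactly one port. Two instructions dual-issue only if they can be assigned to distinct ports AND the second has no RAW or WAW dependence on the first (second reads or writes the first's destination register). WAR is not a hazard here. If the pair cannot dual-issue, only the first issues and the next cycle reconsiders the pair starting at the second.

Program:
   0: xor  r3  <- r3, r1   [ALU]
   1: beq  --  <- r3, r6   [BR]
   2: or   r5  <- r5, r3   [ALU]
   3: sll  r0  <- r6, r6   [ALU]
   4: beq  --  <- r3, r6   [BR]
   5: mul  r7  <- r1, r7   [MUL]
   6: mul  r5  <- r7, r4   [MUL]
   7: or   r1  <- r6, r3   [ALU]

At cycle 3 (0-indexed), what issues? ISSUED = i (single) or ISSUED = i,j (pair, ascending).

ISSUED = 5

#0 head=0: xor i0 RAW r3
#1 head=1: beq+or i1/i2 pair
#2 head=3: sll+beq i3/i4 pair
#3 head=5: mul i5 no-port MUL/MUL
#4 head=6: mul+or i6/i7 pair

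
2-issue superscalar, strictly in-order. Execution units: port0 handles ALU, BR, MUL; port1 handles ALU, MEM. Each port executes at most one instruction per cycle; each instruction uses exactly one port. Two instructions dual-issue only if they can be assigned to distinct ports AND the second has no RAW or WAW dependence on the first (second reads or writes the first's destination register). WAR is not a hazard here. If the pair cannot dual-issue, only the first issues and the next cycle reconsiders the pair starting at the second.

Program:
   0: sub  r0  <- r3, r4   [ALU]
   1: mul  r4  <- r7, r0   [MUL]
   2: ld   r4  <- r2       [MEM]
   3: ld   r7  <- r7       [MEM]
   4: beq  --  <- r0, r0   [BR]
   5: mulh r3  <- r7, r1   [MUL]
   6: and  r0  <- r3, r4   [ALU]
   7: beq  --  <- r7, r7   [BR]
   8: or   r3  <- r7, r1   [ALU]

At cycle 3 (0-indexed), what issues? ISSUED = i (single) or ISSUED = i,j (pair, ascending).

c0: i0 sub  RAW r0
c1: i1 mul  WAW r4
c2: i2 ld  no-port MEM/MEM
c3: i3+i4 ld+beq  dual
c4: i5 mulh  RAW r3
c5: i6+i7 and+beq  dual
c6: i8 or  tail

ISSUED = 3,4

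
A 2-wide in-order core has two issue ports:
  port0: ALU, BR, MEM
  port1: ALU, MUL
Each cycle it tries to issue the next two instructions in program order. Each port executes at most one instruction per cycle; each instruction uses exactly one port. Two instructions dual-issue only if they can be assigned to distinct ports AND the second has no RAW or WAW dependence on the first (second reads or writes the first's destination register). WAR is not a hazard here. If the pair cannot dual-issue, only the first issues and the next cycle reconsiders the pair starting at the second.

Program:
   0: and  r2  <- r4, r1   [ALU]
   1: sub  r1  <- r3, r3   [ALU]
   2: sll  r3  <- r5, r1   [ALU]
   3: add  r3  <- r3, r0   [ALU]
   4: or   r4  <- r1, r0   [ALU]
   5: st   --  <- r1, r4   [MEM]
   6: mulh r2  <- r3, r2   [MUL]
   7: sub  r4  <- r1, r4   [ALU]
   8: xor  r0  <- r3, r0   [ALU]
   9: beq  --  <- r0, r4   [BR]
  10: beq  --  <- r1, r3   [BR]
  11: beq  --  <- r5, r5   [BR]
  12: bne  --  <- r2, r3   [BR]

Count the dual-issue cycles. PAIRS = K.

PAIRS = 4

c0: i0+i1 and+sub  pair
c1: i2 sll  RAW+WAW r3
c2: i3+i4 add+or  pair
c3: i5+i6 st+mulh  pair
c4: i7+i8 sub+xor  pair
c5: i9 beq  no-port BR/BR
c6: i10 beq  no-port BR/BR
c7: i11 beq  no-port BR/BR
c8: i12 bne  tail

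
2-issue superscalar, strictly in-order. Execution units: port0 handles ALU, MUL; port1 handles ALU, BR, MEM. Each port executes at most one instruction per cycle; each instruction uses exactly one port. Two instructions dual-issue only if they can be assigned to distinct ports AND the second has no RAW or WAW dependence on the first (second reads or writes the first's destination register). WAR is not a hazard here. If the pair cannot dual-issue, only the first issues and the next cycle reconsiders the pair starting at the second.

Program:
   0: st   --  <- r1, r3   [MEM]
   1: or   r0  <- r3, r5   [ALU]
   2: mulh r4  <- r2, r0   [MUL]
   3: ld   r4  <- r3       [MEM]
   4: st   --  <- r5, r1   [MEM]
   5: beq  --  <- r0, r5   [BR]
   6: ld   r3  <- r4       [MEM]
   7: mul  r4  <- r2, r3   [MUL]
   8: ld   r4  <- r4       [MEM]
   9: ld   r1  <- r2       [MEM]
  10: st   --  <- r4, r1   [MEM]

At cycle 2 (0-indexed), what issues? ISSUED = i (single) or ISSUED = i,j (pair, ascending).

[0] i0+i1  st.MEM/or.ALU  -- dual
[1] i2  mulh.MUL  -- WAW r4
[2] i3  ld.MEM  -- no-port MEM/MEM
[3] i4  st.MEM  -- no-port MEM/BR
[4] i5  beq.BR  -- no-port BR/MEM
[5] i6  ld.MEM  -- RAW r3
[6] i7  mul.MUL  -- RAW+WAW r4
[7] i8  ld.MEM  -- no-port MEM/MEM
[8] i9  ld.MEM  -- no-port MEM/MEM
[9] i10  st.MEM  -- tail

ISSUED = 3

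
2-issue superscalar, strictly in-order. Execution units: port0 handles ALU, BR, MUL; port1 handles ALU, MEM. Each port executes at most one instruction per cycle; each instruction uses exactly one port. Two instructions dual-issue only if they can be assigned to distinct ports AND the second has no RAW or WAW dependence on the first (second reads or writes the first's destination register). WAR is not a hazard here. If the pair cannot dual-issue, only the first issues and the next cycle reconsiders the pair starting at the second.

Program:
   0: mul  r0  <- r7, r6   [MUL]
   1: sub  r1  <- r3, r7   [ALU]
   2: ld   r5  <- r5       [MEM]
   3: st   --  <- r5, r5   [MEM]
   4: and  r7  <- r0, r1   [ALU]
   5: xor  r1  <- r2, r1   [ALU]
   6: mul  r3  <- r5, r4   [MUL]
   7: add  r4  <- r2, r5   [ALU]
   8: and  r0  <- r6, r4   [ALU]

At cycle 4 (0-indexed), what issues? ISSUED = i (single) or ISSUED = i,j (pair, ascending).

  cy0 -> i0+i1 (mul.MUL/sub.ALU) 2-wide
  cy1 -> i2 (ld.MEM) no-port MEM/MEM
  cy2 -> i3+i4 (st.MEM/and.ALU) 2-wide
  cy3 -> i5+i6 (xor.ALU/mul.MUL) 2-wide
  cy4 -> i7 (add.ALU) RAW r4
  cy5 -> i8 (and.ALU) tail

ISSUED = 7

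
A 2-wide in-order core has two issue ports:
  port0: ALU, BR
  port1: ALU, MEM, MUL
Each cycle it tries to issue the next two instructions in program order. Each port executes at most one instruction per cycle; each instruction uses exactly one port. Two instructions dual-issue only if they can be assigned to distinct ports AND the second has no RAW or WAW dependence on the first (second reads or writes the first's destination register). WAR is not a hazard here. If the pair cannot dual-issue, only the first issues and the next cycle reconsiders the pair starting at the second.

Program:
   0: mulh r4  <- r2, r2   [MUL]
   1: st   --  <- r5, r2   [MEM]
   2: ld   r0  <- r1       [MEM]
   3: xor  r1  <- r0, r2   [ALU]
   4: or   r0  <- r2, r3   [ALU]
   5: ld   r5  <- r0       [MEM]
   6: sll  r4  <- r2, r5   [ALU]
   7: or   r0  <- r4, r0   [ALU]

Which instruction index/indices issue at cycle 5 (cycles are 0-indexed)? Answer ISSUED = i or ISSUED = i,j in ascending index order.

ISSUED = 6

#0 head=0: mulh.MUL i0 no-port MUL/MEM
#1 head=1: st.MEM i1 no-port MEM/MEM
#2 head=2: ld.MEM i2 RAW r0
#3 head=3: xor.ALU or.ALU i3,i4 dual
#4 head=5: ld.MEM i5 RAW r5
#5 head=6: sll.ALU i6 RAW r4
#6 head=7: or.ALU i7 tail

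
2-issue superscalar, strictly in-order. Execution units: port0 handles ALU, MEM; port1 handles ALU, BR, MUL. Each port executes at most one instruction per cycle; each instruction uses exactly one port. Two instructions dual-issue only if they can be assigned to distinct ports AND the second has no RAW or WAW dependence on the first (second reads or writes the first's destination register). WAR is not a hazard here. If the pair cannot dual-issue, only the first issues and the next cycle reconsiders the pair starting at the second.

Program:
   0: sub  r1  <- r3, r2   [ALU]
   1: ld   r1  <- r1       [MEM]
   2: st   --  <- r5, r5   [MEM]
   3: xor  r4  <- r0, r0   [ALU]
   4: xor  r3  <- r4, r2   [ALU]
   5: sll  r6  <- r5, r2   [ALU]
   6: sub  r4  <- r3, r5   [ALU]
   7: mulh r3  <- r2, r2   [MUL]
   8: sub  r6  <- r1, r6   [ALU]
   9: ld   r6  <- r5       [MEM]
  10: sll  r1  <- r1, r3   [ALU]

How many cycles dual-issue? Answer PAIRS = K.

PAIRS = 4

  cy0 -> i0 (sub) RAW+WAW r1
  cy1 -> i1 (ld) no-port MEM/MEM
  cy2 -> i2&i3 (st xor) pair
  cy3 -> i4&i5 (xor sll) pair
  cy4 -> i6&i7 (sub mulh) pair
  cy5 -> i8 (sub) WAW r6
  cy6 -> i9&i10 (ld sll) pair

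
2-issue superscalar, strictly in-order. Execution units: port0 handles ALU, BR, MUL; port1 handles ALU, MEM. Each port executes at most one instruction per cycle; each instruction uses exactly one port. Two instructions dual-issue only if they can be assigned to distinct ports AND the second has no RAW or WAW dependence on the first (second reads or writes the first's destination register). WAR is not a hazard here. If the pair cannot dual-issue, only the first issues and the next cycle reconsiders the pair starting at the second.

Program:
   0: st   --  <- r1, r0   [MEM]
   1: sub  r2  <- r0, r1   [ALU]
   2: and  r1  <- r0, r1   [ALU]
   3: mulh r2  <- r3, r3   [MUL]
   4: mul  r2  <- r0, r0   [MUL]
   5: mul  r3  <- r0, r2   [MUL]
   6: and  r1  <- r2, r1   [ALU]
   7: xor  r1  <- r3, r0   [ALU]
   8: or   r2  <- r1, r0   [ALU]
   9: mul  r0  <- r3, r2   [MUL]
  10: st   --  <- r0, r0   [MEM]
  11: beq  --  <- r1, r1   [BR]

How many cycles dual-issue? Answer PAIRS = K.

t=0 i0/i1:st sub ; 2-wide
t=1 i2/i3:and mulh ; 2-wide
t=2 i4:mul ; no-port MUL/MUL
t=3 i5/i6:mul and ; 2-wide
t=4 i7:xor ; RAW r1
t=5 i8:or ; RAW r2
t=6 i9:mul ; RAW r0
t=7 i10/i11:st beq ; 2-wide

PAIRS = 4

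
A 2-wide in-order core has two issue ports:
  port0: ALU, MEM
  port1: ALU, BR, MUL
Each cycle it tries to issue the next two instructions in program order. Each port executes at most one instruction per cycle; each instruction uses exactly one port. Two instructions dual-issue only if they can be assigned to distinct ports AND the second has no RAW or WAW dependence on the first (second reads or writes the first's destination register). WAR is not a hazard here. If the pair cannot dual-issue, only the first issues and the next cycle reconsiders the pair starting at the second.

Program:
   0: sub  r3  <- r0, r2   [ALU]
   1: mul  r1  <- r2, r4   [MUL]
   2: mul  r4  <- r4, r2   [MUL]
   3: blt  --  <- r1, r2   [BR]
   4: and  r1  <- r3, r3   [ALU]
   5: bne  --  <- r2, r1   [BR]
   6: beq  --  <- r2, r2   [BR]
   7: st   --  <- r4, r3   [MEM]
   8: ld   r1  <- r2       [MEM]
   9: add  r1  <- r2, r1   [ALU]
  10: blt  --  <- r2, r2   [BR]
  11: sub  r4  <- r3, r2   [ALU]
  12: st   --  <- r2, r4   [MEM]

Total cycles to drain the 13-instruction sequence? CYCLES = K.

CYCLES = 9

t=0 i0+i1:sub.ALU;mul.MUL ; 2-wide
t=1 i2:mul.MUL ; no-port MUL/BR
t=2 i3+i4:blt.BR;and.ALU ; 2-wide
t=3 i5:bne.BR ; no-port BR/BR
t=4 i6+i7:beq.BR;st.MEM ; 2-wide
t=5 i8:ld.MEM ; RAW+WAW r1
t=6 i9+i10:add.ALU;blt.BR ; 2-wide
t=7 i11:sub.ALU ; RAW r4
t=8 i12:st.MEM ; tail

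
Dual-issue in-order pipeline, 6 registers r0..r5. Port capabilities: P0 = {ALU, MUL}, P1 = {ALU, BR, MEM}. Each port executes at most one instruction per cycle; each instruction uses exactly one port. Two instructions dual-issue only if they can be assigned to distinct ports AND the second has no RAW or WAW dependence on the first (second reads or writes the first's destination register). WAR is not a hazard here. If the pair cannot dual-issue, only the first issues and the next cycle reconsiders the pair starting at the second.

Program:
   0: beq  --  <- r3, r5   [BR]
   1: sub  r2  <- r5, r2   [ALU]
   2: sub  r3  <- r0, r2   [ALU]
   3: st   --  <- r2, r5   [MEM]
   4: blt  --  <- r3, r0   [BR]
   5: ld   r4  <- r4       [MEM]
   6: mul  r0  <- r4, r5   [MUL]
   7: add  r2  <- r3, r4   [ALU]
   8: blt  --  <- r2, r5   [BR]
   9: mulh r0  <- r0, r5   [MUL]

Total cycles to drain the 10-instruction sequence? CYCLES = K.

c0: i0/i1 beq/sub  2-wide
c1: i2/i3 sub/st  2-wide
c2: i4 blt  no-port BR/MEM
c3: i5 ld  RAW r4
c4: i6/i7 mul/add  2-wide
c5: i8/i9 blt/mulh  2-wide

CYCLES = 6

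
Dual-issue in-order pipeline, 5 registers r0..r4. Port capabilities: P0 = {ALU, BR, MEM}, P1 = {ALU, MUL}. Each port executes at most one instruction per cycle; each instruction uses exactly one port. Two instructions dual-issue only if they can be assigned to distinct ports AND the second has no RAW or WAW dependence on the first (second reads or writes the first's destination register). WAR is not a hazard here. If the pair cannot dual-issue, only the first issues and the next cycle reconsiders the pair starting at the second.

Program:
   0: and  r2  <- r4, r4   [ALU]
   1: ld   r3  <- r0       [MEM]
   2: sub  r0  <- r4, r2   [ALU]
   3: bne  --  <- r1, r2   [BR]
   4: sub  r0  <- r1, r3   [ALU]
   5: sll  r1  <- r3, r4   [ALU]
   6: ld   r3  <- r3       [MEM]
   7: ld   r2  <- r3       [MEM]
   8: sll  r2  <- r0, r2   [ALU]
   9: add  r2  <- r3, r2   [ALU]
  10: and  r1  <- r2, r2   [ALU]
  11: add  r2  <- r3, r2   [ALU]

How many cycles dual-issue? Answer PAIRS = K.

[0] i0/i1  and ld  -- pair
[1] i2/i3  sub bne  -- pair
[2] i4/i5  sub sll  -- pair
[3] i6  ld  -- no-port MEM/MEM
[4] i7  ld  -- RAW+WAW r2
[5] i8  sll  -- RAW+WAW r2
[6] i9  add  -- RAW r2
[7] i10/i11  and add  -- pair

PAIRS = 4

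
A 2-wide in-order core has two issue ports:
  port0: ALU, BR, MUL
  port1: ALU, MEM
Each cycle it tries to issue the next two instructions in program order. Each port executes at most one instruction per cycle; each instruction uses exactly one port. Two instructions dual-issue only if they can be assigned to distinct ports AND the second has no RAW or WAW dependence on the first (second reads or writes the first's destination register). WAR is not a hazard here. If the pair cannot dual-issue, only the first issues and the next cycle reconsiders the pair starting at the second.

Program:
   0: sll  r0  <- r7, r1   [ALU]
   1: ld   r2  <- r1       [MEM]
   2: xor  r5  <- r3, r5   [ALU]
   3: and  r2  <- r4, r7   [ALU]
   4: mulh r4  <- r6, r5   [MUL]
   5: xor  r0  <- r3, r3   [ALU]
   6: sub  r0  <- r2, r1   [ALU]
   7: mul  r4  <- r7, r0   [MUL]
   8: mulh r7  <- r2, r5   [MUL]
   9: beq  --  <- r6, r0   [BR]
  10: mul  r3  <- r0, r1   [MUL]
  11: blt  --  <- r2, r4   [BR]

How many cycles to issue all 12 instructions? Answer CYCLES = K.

CYCLES = 9

c0: i0+i1 sll;ld  pair
c1: i2+i3 xor;and  pair
c2: i4+i5 mulh;xor  pair
c3: i6 sub  RAW r0
c4: i7 mul  no-port MUL/MUL
c5: i8 mulh  no-port MUL/BR
c6: i9 beq  no-port BR/MUL
c7: i10 mul  no-port MUL/BR
c8: i11 blt  tail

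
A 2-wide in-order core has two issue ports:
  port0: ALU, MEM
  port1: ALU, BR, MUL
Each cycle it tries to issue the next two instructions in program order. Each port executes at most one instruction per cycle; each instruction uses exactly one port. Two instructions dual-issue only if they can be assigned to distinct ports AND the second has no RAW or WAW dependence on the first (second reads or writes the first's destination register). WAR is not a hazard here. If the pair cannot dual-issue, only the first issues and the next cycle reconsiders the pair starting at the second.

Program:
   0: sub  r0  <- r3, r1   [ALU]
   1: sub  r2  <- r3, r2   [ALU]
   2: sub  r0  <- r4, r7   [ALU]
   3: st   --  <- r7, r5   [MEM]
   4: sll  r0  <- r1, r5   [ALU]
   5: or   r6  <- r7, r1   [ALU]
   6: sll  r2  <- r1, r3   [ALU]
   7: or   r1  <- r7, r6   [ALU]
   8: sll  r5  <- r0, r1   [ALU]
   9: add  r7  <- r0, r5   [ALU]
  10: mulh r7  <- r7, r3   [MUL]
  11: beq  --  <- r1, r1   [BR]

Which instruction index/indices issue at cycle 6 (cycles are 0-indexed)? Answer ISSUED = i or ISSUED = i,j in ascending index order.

c0: i0+i1 sub.ALU sub.ALU  pair
c1: i2+i3 sub.ALU st.MEM  pair
c2: i4+i5 sll.ALU or.ALU  pair
c3: i6+i7 sll.ALU or.ALU  pair
c4: i8 sll.ALU  RAW r5
c5: i9 add.ALU  RAW+WAW r7
c6: i10 mulh.MUL  no-port MUL/BR
c7: i11 beq.BR  tail

ISSUED = 10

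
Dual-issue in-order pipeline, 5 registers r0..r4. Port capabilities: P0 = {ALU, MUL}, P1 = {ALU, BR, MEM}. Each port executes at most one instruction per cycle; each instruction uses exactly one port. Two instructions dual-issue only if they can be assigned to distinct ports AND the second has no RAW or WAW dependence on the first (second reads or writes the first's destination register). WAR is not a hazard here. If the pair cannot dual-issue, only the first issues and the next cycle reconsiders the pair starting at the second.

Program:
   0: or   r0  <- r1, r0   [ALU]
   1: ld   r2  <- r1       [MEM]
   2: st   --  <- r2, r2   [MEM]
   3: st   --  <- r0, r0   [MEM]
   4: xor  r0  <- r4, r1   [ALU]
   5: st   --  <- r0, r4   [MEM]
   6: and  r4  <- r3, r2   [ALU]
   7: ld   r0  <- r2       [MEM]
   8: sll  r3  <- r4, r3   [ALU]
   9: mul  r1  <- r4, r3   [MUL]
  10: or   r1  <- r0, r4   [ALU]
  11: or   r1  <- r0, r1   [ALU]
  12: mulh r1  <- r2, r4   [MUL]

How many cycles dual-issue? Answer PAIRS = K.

t=0 i0/i1:or.ALU/ld.MEM ; pair
t=1 i2:st.MEM ; no-port MEM/MEM
t=2 i3/i4:st.MEM/xor.ALU ; pair
t=3 i5/i6:st.MEM/and.ALU ; pair
t=4 i7/i8:ld.MEM/sll.ALU ; pair
t=5 i9:mul.MUL ; WAW r1
t=6 i10:or.ALU ; RAW+WAW r1
t=7 i11:or.ALU ; WAW r1
t=8 i12:mulh.MUL ; tail

PAIRS = 4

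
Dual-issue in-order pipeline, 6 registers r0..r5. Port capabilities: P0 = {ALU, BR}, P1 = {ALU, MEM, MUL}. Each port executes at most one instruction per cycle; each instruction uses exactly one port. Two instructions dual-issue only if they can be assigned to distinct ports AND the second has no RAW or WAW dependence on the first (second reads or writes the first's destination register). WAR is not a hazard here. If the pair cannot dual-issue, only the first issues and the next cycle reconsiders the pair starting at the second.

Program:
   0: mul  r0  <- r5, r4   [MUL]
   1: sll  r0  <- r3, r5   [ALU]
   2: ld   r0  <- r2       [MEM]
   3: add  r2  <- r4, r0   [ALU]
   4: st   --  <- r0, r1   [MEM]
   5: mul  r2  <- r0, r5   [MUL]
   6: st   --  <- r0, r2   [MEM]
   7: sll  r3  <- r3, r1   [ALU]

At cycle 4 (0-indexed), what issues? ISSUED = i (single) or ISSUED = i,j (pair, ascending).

ISSUED = 5

#0 head=0: mul.MUL i0 WAW r0
#1 head=1: sll.ALU i1 WAW r0
#2 head=2: ld.MEM i2 RAW r0
#3 head=3: add.ALU+st.MEM i3+i4 2-wide
#4 head=5: mul.MUL i5 no-port MUL/MEM
#5 head=6: st.MEM+sll.ALU i6+i7 2-wide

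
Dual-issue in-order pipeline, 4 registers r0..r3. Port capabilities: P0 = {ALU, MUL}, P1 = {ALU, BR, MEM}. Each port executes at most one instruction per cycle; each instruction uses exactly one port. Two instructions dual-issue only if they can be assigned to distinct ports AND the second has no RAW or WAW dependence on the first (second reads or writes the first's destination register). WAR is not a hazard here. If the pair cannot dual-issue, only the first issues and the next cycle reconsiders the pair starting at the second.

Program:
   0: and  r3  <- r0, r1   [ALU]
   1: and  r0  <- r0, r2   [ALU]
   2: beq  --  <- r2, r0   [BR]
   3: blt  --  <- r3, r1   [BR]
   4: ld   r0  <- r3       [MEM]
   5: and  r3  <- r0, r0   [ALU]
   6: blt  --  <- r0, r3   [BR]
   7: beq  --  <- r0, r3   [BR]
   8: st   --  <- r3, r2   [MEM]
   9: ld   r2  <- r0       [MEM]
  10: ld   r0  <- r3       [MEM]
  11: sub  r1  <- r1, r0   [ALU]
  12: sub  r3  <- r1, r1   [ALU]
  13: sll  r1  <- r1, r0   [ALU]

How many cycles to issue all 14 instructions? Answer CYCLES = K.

#0 head=0: and.ALU and.ALU i0,i1 dual
#1 head=2: beq.BR i2 no-port BR/BR
#2 head=3: blt.BR i3 no-port BR/MEM
#3 head=4: ld.MEM i4 RAW r0
#4 head=5: and.ALU i5 RAW r3
#5 head=6: blt.BR i6 no-port BR/BR
#6 head=7: beq.BR i7 no-port BR/MEM
#7 head=8: st.MEM i8 no-port MEM/MEM
#8 head=9: ld.MEM i9 no-port MEM/MEM
#9 head=10: ld.MEM i10 RAW r0
#10 head=11: sub.ALU i11 RAW r1
#11 head=12: sub.ALU sll.ALU i12,i13 dual

CYCLES = 12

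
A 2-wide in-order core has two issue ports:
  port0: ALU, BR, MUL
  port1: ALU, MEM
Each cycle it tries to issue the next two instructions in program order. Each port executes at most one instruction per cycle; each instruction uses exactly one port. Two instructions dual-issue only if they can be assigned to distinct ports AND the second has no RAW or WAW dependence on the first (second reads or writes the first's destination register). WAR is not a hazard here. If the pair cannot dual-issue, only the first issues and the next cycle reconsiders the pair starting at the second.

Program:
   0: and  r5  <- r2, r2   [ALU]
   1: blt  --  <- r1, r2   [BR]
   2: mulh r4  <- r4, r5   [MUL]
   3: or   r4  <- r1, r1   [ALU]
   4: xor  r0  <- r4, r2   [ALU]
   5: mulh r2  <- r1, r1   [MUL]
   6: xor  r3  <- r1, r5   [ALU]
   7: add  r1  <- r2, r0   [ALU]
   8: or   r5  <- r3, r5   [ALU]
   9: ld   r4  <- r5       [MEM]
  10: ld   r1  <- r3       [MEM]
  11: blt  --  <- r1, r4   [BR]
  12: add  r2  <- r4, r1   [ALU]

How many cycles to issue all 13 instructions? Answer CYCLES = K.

CYCLES = 9

t=0 i0,i1:and.ALU+blt.BR ; pair
t=1 i2:mulh.MUL ; WAW r4
t=2 i3:or.ALU ; RAW r4
t=3 i4,i5:xor.ALU+mulh.MUL ; pair
t=4 i6,i7:xor.ALU+add.ALU ; pair
t=5 i8:or.ALU ; RAW r5
t=6 i9:ld.MEM ; no-port MEM/MEM
t=7 i10:ld.MEM ; RAW r1
t=8 i11,i12:blt.BR+add.ALU ; pair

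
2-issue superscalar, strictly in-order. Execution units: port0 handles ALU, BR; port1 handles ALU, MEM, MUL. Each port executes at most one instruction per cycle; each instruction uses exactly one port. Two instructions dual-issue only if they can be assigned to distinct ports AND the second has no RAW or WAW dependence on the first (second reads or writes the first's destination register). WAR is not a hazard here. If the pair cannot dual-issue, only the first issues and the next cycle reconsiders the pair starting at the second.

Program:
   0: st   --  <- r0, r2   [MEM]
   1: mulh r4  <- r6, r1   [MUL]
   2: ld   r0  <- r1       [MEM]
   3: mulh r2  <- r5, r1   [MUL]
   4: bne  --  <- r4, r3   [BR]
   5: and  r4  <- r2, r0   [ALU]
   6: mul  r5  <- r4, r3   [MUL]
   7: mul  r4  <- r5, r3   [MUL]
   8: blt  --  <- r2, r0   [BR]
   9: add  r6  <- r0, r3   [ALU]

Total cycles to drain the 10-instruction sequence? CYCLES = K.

0. st @i0  | no-port MEM/MUL
1. mulh @i1  | no-port MUL/MEM
2. ld @i2  | no-port MEM/MUL
3. mulh/bne @i3/i4  | 2-wide
4. and @i5  | RAW r4
5. mul @i6  | no-port MUL/MUL
6. mul/blt @i7/i8  | 2-wide
7. add @i9  | tail

CYCLES = 8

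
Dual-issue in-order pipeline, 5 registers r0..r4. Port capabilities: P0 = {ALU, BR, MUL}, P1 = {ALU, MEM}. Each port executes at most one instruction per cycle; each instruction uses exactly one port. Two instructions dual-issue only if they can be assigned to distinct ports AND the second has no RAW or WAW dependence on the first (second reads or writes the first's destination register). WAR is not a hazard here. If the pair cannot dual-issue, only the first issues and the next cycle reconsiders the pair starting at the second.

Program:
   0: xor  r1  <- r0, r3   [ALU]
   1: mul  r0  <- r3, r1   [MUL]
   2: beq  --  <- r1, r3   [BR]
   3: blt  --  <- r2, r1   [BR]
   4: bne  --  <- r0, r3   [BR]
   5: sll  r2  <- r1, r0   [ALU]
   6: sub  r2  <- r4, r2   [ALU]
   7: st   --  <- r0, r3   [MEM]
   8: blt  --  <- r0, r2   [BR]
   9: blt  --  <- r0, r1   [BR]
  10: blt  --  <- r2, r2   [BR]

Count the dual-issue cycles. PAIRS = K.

PAIRS = 2

t=0 i0:xor.ALU ; RAW r1
t=1 i1:mul.MUL ; no-port MUL/BR
t=2 i2:beq.BR ; no-port BR/BR
t=3 i3:blt.BR ; no-port BR/BR
t=4 i4/i5:bne.BR sll.ALU ; pair
t=5 i6/i7:sub.ALU st.MEM ; pair
t=6 i8:blt.BR ; no-port BR/BR
t=7 i9:blt.BR ; no-port BR/BR
t=8 i10:blt.BR ; tail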